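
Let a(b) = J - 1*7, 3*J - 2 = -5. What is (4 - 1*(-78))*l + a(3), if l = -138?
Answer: -11324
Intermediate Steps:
J = -1 (J = 2/3 + (1/3)*(-5) = 2/3 - 5/3 = -1)
a(b) = -8 (a(b) = -1 - 1*7 = -1 - 7 = -8)
(4 - 1*(-78))*l + a(3) = (4 - 1*(-78))*(-138) - 8 = (4 + 78)*(-138) - 8 = 82*(-138) - 8 = -11316 - 8 = -11324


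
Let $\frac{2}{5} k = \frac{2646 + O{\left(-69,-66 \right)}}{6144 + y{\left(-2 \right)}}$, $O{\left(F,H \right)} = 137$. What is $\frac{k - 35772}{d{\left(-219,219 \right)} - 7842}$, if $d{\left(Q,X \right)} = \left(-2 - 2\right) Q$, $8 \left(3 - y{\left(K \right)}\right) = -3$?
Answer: $\frac{879587764}{171290457} \approx 5.1351$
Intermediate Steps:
$y{\left(K \right)} = \frac{27}{8}$ ($y{\left(K \right)} = 3 - - \frac{3}{8} = 3 + \frac{3}{8} = \frac{27}{8}$)
$d{\left(Q,X \right)} = - 4 Q$
$k = \frac{55660}{49179}$ ($k = \frac{5 \frac{2646 + 137}{6144 + \frac{27}{8}}}{2} = \frac{5 \frac{2783}{\frac{49179}{8}}}{2} = \frac{5 \cdot 2783 \cdot \frac{8}{49179}}{2} = \frac{5}{2} \cdot \frac{22264}{49179} = \frac{55660}{49179} \approx 1.1318$)
$\frac{k - 35772}{d{\left(-219,219 \right)} - 7842} = \frac{\frac{55660}{49179} - 35772}{\left(-4\right) \left(-219\right) - 7842} = - \frac{1759175528}{49179 \left(876 - 7842\right)} = - \frac{1759175528}{49179 \left(-6966\right)} = \left(- \frac{1759175528}{49179}\right) \left(- \frac{1}{6966}\right) = \frac{879587764}{171290457}$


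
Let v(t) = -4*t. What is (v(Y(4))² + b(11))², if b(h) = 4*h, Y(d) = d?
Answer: 90000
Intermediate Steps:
(v(Y(4))² + b(11))² = ((-4*4)² + 4*11)² = ((-16)² + 44)² = (256 + 44)² = 300² = 90000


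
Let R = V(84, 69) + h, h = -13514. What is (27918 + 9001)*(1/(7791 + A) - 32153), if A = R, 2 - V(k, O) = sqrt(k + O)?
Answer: -12950664198887405/10909896 + 36919*sqrt(17)/10909896 ≈ -1.1871e+9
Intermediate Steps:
V(k, O) = 2 - sqrt(O + k) (V(k, O) = 2 - sqrt(k + O) = 2 - sqrt(O + k))
R = -13512 - 3*sqrt(17) (R = (2 - sqrt(69 + 84)) - 13514 = (2 - sqrt(153)) - 13514 = (2 - 3*sqrt(17)) - 13514 = -13512 - 3*sqrt(17) ≈ -13524.)
A = -13512 - 3*sqrt(17) ≈ -13524.
(27918 + 9001)*(1/(7791 + A) - 32153) = (27918 + 9001)*(1/(7791 + (-13512 - 3*sqrt(17))) - 32153) = 36919*(1/(-5721 - 3*sqrt(17)) - 32153) = 36919*(-32153 + 1/(-5721 - 3*sqrt(17))) = -1187056607 + 36919/(-5721 - 3*sqrt(17))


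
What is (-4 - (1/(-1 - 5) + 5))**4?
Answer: 7890481/1296 ≈ 6088.3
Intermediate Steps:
(-4 - (1/(-1 - 5) + 5))**4 = (-4 - (1/(-6) + 5))**4 = (-4 - (-1/6 + 5))**4 = (-4 - 1*29/6)**4 = (-4 - 29/6)**4 = (-53/6)**4 = 7890481/1296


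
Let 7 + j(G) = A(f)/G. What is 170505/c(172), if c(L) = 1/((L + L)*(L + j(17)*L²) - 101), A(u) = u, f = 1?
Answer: -204583764272445/17 ≈ -1.2034e+13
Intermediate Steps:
j(G) = -7 + 1/G
c(L) = 1/(-101 + 2*L*(L - 118*L²/17)) (c(L) = 1/((L + L)*(L + (-7 + 1/17)*L²) - 101) = 1/((2*L)*(L + (-7 + 1/17)*L²) - 101) = 1/((2*L)*(L - 118*L²/17) - 101) = 1/(2*L*(L - 118*L²/17) - 101) = 1/(-101 + 2*L*(L - 118*L²/17)))
170505/c(172) = 170505/((-17/(1717 - 34*172² + 236*172³))) = 170505/((-17/(1717 - 34*29584 + 236*5088448))) = 170505/((-17/(1717 - 1005856 + 1200873728))) = 170505/((-17/1199869589)) = 170505/((-17*1/1199869589)) = 170505/(-17/1199869589) = 170505*(-1199869589/17) = -204583764272445/17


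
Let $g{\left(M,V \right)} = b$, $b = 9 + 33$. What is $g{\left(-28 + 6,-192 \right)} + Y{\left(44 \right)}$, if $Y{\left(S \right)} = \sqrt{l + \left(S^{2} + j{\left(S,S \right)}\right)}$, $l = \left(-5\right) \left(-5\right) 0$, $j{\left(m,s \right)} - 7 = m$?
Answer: $42 + \sqrt{1987} \approx 86.576$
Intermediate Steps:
$j{\left(m,s \right)} = 7 + m$
$l = 0$ ($l = 25 \cdot 0 = 0$)
$b = 42$
$g{\left(M,V \right)} = 42$
$Y{\left(S \right)} = \sqrt{7 + S + S^{2}}$ ($Y{\left(S \right)} = \sqrt{0 + \left(S^{2} + \left(7 + S\right)\right)} = \sqrt{0 + \left(7 + S + S^{2}\right)} = \sqrt{7 + S + S^{2}}$)
$g{\left(-28 + 6,-192 \right)} + Y{\left(44 \right)} = 42 + \sqrt{7 + 44 + 44^{2}} = 42 + \sqrt{7 + 44 + 1936} = 42 + \sqrt{1987}$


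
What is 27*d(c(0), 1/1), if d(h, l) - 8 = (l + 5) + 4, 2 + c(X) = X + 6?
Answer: 486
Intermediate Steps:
c(X) = 4 + X (c(X) = -2 + (X + 6) = -2 + (6 + X) = 4 + X)
d(h, l) = 17 + l (d(h, l) = 8 + ((l + 5) + 4) = 8 + ((5 + l) + 4) = 8 + (9 + l) = 17 + l)
27*d(c(0), 1/1) = 27*(17 + 1/1) = 27*(17 + 1) = 27*18 = 486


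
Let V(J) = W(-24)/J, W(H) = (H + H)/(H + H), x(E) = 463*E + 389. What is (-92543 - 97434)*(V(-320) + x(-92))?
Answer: 2565875146457/320 ≈ 8.0184e+9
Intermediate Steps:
x(E) = 389 + 463*E
W(H) = 1 (W(H) = (2*H)/((2*H)) = (2*H)*(1/(2*H)) = 1)
V(J) = 1/J
(-92543 - 97434)*(V(-320) + x(-92)) = (-92543 - 97434)*(1/(-320) + (389 + 463*(-92))) = -189977*(-1/320 + (389 - 42596)) = -189977*(-1/320 - 42207) = -189977*(-13506241/320) = 2565875146457/320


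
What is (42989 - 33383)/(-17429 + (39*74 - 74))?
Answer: -9606/14617 ≈ -0.65718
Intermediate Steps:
(42989 - 33383)/(-17429 + (39*74 - 74)) = 9606/(-17429 + (2886 - 74)) = 9606/(-17429 + 2812) = 9606/(-14617) = 9606*(-1/14617) = -9606/14617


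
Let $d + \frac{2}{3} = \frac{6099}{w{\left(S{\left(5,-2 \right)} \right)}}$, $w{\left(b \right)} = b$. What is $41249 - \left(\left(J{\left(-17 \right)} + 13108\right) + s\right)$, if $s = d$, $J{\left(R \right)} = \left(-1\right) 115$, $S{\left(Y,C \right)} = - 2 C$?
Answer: $\frac{320783}{12} \approx 26732.0$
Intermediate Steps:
$d = \frac{18289}{12}$ ($d = - \frac{2}{3} + \frac{6099}{\left(-2\right) \left(-2\right)} = - \frac{2}{3} + \frac{6099}{4} = \frac{18289}{12} \approx 1524.1$)
$J{\left(R \right)} = -115$
$s = \frac{18289}{12} \approx 1524.1$
$41249 - \left(\left(J{\left(-17 \right)} + 13108\right) + s\right) = 41249 - \left(\left(-115 + 13108\right) + \frac{18289}{12}\right) = 41249 - \left(12993 + \frac{18289}{12}\right) = 41249 - \frac{174205}{12} = \frac{320783}{12}$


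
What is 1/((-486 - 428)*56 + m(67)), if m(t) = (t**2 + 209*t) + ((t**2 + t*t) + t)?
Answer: -1/23647 ≈ -4.2289e-5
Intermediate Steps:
m(t) = 3*t**2 + 210*t (m(t) = (t**2 + 209*t) + ((t**2 + t**2) + t) = (t**2 + 209*t) + (2*t**2 + t) = (t**2 + 209*t) + (t + 2*t**2) = 3*t**2 + 210*t)
1/((-486 - 428)*56 + m(67)) = 1/((-486 - 428)*56 + 3*67*(70 + 67)) = 1/(-914*56 + 3*67*137) = 1/(-51184 + 27537) = 1/(-23647) = -1/23647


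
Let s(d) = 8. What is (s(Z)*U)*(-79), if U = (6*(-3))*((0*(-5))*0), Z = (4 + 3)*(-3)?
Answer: 0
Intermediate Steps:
Z = -21 (Z = 7*(-3) = -21)
U = 0 (U = -0*0 = -18*0 = 0)
(s(Z)*U)*(-79) = (8*0)*(-79) = 0*(-79) = 0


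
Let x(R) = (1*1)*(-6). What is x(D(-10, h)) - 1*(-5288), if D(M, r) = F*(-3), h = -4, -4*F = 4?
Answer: 5282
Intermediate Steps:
F = -1 (F = -¼*4 = -1)
D(M, r) = 3 (D(M, r) = -1*(-3) = 3)
x(R) = -6 (x(R) = 1*(-6) = -6)
x(D(-10, h)) - 1*(-5288) = -6 - 1*(-5288) = -6 + 5288 = 5282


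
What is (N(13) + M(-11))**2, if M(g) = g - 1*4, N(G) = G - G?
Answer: 225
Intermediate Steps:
N(G) = 0
M(g) = -4 + g (M(g) = g - 4 = -4 + g)
(N(13) + M(-11))**2 = (0 + (-4 - 11))**2 = (0 - 15)**2 = (-15)**2 = 225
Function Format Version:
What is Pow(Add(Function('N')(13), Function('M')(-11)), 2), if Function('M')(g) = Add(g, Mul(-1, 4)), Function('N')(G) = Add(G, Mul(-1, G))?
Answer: 225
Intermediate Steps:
Function('N')(G) = 0
Function('M')(g) = Add(-4, g) (Function('M')(g) = Add(g, -4) = Add(-4, g))
Pow(Add(Function('N')(13), Function('M')(-11)), 2) = Pow(Add(0, Add(-4, -11)), 2) = Pow(Add(0, -15), 2) = Pow(-15, 2) = 225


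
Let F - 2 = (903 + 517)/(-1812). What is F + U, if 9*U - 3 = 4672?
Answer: 707578/1359 ≈ 520.66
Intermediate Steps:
U = 4675/9 (U = ⅓ + (⅑)*4672 = ⅓ + 4672/9 = 4675/9 ≈ 519.44)
F = 551/453 (F = 2 + (903 + 517)/(-1812) = 2 + 1420*(-1/1812) = 2 - 355/453 = 551/453 ≈ 1.2163)
F + U = 551/453 + 4675/9 = 707578/1359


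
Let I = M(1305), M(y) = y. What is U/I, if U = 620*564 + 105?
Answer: 7773/29 ≈ 268.03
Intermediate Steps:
I = 1305
U = 349785 (U = 349680 + 105 = 349785)
U/I = 349785/1305 = 349785*(1/1305) = 7773/29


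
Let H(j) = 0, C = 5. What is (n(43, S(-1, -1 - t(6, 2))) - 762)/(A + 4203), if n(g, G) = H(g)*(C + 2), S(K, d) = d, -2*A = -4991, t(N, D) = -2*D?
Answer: -1524/13397 ≈ -0.11376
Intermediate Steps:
A = 4991/2 (A = -½*(-4991) = 4991/2 ≈ 2495.5)
n(g, G) = 0 (n(g, G) = 0*(5 + 2) = 0*7 = 0)
(n(43, S(-1, -1 - t(6, 2))) - 762)/(A + 4203) = (0 - 762)/(4991/2 + 4203) = -762/13397/2 = -762*2/13397 = -1524/13397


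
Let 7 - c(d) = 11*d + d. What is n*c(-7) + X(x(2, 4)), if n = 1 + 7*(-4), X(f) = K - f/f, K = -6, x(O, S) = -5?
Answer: -2464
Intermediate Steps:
c(d) = 7 - 12*d (c(d) = 7 - (11*d + d) = 7 - 12*d)
X(f) = -7 (X(f) = -6 - f/f = -6 - 1*1 = -6 - 1 = -7)
n = -27 (n = 1 - 28 = -27)
n*c(-7) + X(x(2, 4)) = -27*(7 - 12*(-7)) - 7 = -27*(7 + 84) - 7 = -27*91 - 7 = -2457 - 7 = -2464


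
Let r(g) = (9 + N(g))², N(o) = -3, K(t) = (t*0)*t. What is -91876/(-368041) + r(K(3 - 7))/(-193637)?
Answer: 17777343536/71266355117 ≈ 0.24945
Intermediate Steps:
K(t) = 0 (K(t) = 0*t = 0)
r(g) = 36 (r(g) = (9 - 3)² = 6² = 36)
-91876/(-368041) + r(K(3 - 7))/(-193637) = -91876/(-368041) + 36/(-193637) = -91876*(-1/368041) + 36*(-1/193637) = 91876/368041 - 36/193637 = 17777343536/71266355117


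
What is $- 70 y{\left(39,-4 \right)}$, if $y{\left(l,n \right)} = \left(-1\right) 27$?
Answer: $1890$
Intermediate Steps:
$y{\left(l,n \right)} = -27$
$- 70 y{\left(39,-4 \right)} = \left(-70\right) \left(-27\right) = 1890$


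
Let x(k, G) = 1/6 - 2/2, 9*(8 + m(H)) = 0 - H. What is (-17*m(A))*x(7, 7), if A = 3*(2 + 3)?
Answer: -2465/18 ≈ -136.94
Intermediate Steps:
A = 15 (A = 3*5 = 15)
m(H) = -8 - H/9 (m(H) = -8 + (0 - H)/9 = -8 + (-H)/9 = -8 - H/9)
x(k, G) = -⅚ (x(k, G) = 1*(⅙) - 2*½ = ⅙ - 1 = -⅚)
(-17*m(A))*x(7, 7) = -17*(-8 - ⅑*15)*(-⅚) = -17*(-8 - 5/3)*(-⅚) = -17*(-29/3)*(-⅚) = (493/3)*(-⅚) = -2465/18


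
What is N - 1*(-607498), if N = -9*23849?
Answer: 392857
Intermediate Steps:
N = -214641
N - 1*(-607498) = -214641 - 1*(-607498) = -214641 + 607498 = 392857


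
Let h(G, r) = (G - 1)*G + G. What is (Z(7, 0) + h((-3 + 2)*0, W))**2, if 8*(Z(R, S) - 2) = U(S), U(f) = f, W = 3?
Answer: 4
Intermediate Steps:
Z(R, S) = 2 + S/8
h(G, r) = G + G*(-1 + G) (h(G, r) = (-1 + G)*G + G = G*(-1 + G) + G = G + G*(-1 + G))
(Z(7, 0) + h((-3 + 2)*0, W))**2 = ((2 + (1/8)*0) + ((-3 + 2)*0)**2)**2 = ((2 + 0) + (-1*0)**2)**2 = (2 + 0**2)**2 = (2 + 0)**2 = 2**2 = 4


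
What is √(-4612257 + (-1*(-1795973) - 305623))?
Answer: I*√3121907 ≈ 1766.9*I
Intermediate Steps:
√(-4612257 + (-1*(-1795973) - 305623)) = √(-4612257 + (1795973 - 305623)) = √(-4612257 + 1490350) = √(-3121907) = I*√3121907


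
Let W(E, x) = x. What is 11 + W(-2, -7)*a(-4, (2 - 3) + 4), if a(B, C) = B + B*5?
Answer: 179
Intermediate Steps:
a(B, C) = 6*B (a(B, C) = B + 5*B = 6*B)
11 + W(-2, -7)*a(-4, (2 - 3) + 4) = 11 - 42*(-4) = 11 - 7*(-24) = 11 + 168 = 179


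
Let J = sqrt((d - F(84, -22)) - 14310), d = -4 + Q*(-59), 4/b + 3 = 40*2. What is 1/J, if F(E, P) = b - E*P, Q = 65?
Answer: -I*sqrt(118562521)/1539773 ≈ -0.0070716*I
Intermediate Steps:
b = 4/77 (b = 4/(-3 + 40*2) = 4/(-3 + 80) = 4/77 ≈ 0.051948)
F(E, P) = 4/77 - E*P
d = -3839 (d = -4 + 65*(-59) = -4 - 3835 = -3839)
J = I*sqrt(118562521)/77 (J = sqrt((-3839 - (4/77 - 1*84*(-22))) - 14310) = sqrt((-3839 - (4/77 + 1848)) - 14310) = sqrt((-3839 - 1*142300/77) - 14310) = sqrt((-3839 - 142300/77) - 14310) = sqrt(-437903/77 - 14310) = sqrt(-1539773/77) = I*sqrt(118562521)/77 ≈ 141.41*I)
1/J = 1/(I*sqrt(118562521)/77) = -I*sqrt(118562521)/1539773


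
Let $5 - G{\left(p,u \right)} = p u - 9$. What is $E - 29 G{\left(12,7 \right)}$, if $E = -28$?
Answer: $2002$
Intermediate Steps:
$G{\left(p,u \right)} = 14 - p u$ ($G{\left(p,u \right)} = 5 - \left(p u - 9\right) = 5 - \left(-9 + p u\right) = 14 - p u$)
$E - 29 G{\left(12,7 \right)} = -28 - 29 \left(14 - 12 \cdot 7\right) = -28 - 29 \left(14 - 84\right) = -28 - -2030 = -28 + 2030 = 2002$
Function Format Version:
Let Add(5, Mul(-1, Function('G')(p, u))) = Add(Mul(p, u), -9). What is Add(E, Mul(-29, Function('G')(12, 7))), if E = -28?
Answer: 2002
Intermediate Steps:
Function('G')(p, u) = Add(14, Mul(-1, p, u)) (Function('G')(p, u) = Add(5, Mul(-1, Add(Mul(p, u), -9))) = Add(5, Mul(-1, Add(-9, Mul(p, u)))) = Add(5, Add(9, Mul(-1, p, u))) = Add(14, Mul(-1, p, u)))
Add(E, Mul(-29, Function('G')(12, 7))) = Add(-28, Mul(-29, Add(14, Mul(-1, 12, 7)))) = Add(-28, Mul(-29, Add(14, -84))) = Add(-28, Mul(-29, -70)) = Add(-28, 2030) = 2002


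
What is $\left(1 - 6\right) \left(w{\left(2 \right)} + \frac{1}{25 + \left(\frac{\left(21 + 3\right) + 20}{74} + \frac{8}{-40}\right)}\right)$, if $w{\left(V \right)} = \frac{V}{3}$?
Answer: $- \frac{16585}{4698} \approx -3.5302$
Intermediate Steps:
$w{\left(V \right)} = \frac{V}{3}$ ($w{\left(V \right)} = V \frac{1}{3} = \frac{V}{3}$)
$\left(1 - 6\right) \left(w{\left(2 \right)} + \frac{1}{25 + \left(\frac{\left(21 + 3\right) + 20}{74} + \frac{8}{-40}\right)}\right) = \left(1 - 6\right) \left(\frac{1}{3} \cdot 2 + \frac{1}{25 + \left(\frac{\left(21 + 3\right) + 20}{74} + \frac{8}{-40}\right)}\right) = \left(1 - 6\right) \left(\frac{2}{3} + \frac{1}{25 + \left(\left(24 + 20\right) \frac{1}{74} + 8 \left(- \frac{1}{40}\right)\right)}\right) = - 5 \left(\frac{2}{3} + \frac{1}{25 + \left(44 \cdot \frac{1}{74} - \frac{1}{5}\right)}\right) = - 5 \left(\frac{2}{3} + \frac{1}{25 + \left(\frac{22}{37} - \frac{1}{5}\right)}\right) = - 5 \left(\frac{2}{3} + \frac{1}{25 + \frac{73}{185}}\right) = - 5 \left(\frac{2}{3} + \frac{1}{\frac{4698}{185}}\right) = - 5 \left(\frac{2}{3} + \frac{185}{4698}\right) = \left(-5\right) \frac{3317}{4698} = - \frac{16585}{4698}$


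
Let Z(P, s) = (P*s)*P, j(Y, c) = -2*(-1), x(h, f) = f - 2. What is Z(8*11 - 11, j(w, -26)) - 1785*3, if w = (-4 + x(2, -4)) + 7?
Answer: 6503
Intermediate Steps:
x(h, f) = -2 + f
w = -3 (w = (-4 + (-2 - 4)) + 7 = (-4 - 6) + 7 = -10 + 7 = -3)
j(Y, c) = 2
Z(P, s) = s*P**2
Z(8*11 - 11, j(w, -26)) - 1785*3 = 2*(8*11 - 11)**2 - 1785*3 = 2*(88 - 11)**2 - 5355 = 2*77**2 - 5355 = 2*5929 - 5355 = 11858 - 5355 = 6503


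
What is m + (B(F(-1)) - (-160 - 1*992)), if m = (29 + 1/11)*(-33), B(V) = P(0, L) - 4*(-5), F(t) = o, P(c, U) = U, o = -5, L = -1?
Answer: 211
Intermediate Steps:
F(t) = -5
B(V) = 19 (B(V) = -1 - 4*(-5) = -1 + 20 = 19)
m = -960 (m = (29 + 1/11)*(-33) = (320/11)*(-33) = -960)
m + (B(F(-1)) - (-160 - 1*992)) = -960 + (19 - (-160 - 1*992)) = -960 + (19 - (-160 - 992)) = -960 + (19 - 1*(-1152)) = -960 + (19 + 1152) = -960 + 1171 = 211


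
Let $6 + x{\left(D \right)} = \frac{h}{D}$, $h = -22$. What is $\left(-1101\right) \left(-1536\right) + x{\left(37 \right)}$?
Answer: $\frac{62571788}{37} \approx 1.6911 \cdot 10^{6}$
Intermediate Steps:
$x{\left(D \right)} = -6 - \frac{22}{D}$
$\left(-1101\right) \left(-1536\right) + x{\left(37 \right)} = \left(-1101\right) \left(-1536\right) - \left(6 + \frac{22}{37}\right) = 1691136 - \frac{244}{37} = \frac{62571788}{37}$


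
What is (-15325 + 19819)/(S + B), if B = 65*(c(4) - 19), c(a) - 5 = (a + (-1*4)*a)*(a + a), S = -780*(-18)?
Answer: 2247/3445 ≈ 0.65225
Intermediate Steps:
S = 14040
c(a) = 5 - 6*a² (c(a) = 5 + (a + (-1*4)*a)*(a + a) = 5 + (a - 4*a)*(2*a) = 5 + (-3*a)*(2*a) = 5 - 6*a²)
B = -7150 (B = 65*((5 - 6*4²) - 19) = 65*((5 - 6*16) - 19) = 65*((5 - 96) - 19) = 65*(-91 - 19) = 65*(-110) = -7150)
(-15325 + 19819)/(S + B) = (-15325 + 19819)/(14040 - 7150) = 4494/6890 = 4494*(1/6890) = 2247/3445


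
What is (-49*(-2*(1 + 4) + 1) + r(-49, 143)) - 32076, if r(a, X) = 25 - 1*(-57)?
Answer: -31553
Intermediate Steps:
r(a, X) = 82 (r(a, X) = 25 + 57 = 82)
(-49*(-2*(1 + 4) + 1) + r(-49, 143)) - 32076 = (-49*(-2*(1 + 4) + 1) + 82) - 32076 = (-49*(-2*5 + 1) + 82) - 32076 = (-49*(-10 + 1) + 82) - 32076 = (-49*(-9) + 82) - 32076 = (441 + 82) - 32076 = 523 - 32076 = -31553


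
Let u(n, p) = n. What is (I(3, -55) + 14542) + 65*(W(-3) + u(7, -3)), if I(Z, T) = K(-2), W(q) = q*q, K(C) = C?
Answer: 15580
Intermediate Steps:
W(q) = q**2
I(Z, T) = -2
(I(3, -55) + 14542) + 65*(W(-3) + u(7, -3)) = (-2 + 14542) + 65*((-3)**2 + 7) = 14540 + 65*(9 + 7) = 14540 + 65*16 = 14540 + 1040 = 15580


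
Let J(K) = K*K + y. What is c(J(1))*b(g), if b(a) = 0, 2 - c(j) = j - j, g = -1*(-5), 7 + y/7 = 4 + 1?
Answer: 0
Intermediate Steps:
y = -14 (y = -49 + 7*(4 + 1) = -49 + 7*5 = -49 + 35 = -14)
g = 5
J(K) = -14 + K² (J(K) = K*K - 14 = K² - 14 = -14 + K²)
c(j) = 2 (c(j) = 2 - (j - j) = 2 - 1*0 = 2 + 0 = 2)
c(J(1))*b(g) = 2*0 = 0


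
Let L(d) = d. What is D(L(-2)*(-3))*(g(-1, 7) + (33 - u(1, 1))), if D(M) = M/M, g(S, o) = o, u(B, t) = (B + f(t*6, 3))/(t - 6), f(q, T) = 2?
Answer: 203/5 ≈ 40.600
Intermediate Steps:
u(B, t) = (2 + B)/(-6 + t) (u(B, t) = (B + 2)/(t - 6) = (2 + B)/(-6 + t))
D(M) = 1
D(L(-2)*(-3))*(g(-1, 7) + (33 - u(1, 1))) = 1*(7 + (33 - (2 + 1)/(-6 + 1))) = 1*(7 + (33 - 3/(-5))) = 1*(7 + (33 - (-1)*3/5)) = 1*(7 + (33 - 1*(-⅗))) = 1*(7 + (33 + ⅗)) = 1*(7 + 168/5) = 1*(203/5) = 203/5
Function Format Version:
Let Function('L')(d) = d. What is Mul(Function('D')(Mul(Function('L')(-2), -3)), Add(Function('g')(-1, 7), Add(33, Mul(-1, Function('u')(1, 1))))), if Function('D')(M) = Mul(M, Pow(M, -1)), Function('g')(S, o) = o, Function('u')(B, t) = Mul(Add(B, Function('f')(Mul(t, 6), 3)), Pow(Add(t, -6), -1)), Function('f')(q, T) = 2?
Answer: Rational(203, 5) ≈ 40.600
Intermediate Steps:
Function('u')(B, t) = Mul(Pow(Add(-6, t), -1), Add(2, B)) (Function('u')(B, t) = Mul(Add(B, 2), Pow(Add(t, -6), -1)) = Mul(Add(2, B), Pow(Add(-6, t), -1)) = Mul(Pow(Add(-6, t), -1), Add(2, B)))
Function('D')(M) = 1
Mul(Function('D')(Mul(Function('L')(-2), -3)), Add(Function('g')(-1, 7), Add(33, Mul(-1, Function('u')(1, 1))))) = Mul(1, Add(7, Add(33, Mul(-1, Mul(Pow(Add(-6, 1), -1), Add(2, 1)))))) = Mul(1, Add(7, Add(33, Mul(-1, Mul(Pow(-5, -1), 3))))) = Mul(1, Add(7, Add(33, Mul(-1, Mul(Rational(-1, 5), 3))))) = Mul(1, Add(7, Add(33, Mul(-1, Rational(-3, 5))))) = Mul(1, Add(7, Add(33, Rational(3, 5)))) = Mul(1, Add(7, Rational(168, 5))) = Mul(1, Rational(203, 5)) = Rational(203, 5)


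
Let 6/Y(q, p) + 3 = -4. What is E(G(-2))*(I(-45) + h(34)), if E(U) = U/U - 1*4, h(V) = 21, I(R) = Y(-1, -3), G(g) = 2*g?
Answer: -423/7 ≈ -60.429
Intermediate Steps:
Y(q, p) = -6/7 (Y(q, p) = 6/(-3 - 4) = 6/(-7) = 6*(-⅐) = -6/7)
I(R) = -6/7
E(U) = -3 (E(U) = 1 - 4 = -3)
E(G(-2))*(I(-45) + h(34)) = -3*(-6/7 + 21) = -3*141/7 = -423/7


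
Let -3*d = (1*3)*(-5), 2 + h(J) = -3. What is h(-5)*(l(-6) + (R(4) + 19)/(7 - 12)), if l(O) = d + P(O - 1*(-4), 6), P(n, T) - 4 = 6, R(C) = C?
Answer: -52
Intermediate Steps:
P(n, T) = 10 (P(n, T) = 4 + 6 = 10)
h(J) = -5 (h(J) = -2 - 3 = -5)
d = 5 (d = -1*3*(-5)/3 = -(-5) = -⅓*(-15) = 5)
l(O) = 15 (l(O) = 5 + 10 = 15)
h(-5)*(l(-6) + (R(4) + 19)/(7 - 12)) = -5*(15 + (4 + 19)/(7 - 12)) = -5*(15 + 23/(-5)) = -5*(15 + 23*(-⅕)) = -5*(15 - 23/5) = -5*52/5 = -52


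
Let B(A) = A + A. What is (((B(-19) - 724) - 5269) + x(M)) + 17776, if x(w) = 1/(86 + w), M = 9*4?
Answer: 1432891/122 ≈ 11745.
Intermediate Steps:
M = 36
B(A) = 2*A
(((B(-19) - 724) - 5269) + x(M)) + 17776 = (((2*(-19) - 724) - 5269) + 1/(86 + 36)) + 17776 = (((-38 - 724) - 5269) + 1/122) + 17776 = ((-762 - 5269) + 1/122) + 17776 = (-6031 + 1/122) + 17776 = -735781/122 + 17776 = 1432891/122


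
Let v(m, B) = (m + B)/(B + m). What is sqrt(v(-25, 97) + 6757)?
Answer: sqrt(6758) ≈ 82.207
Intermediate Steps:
v(m, B) = 1 (v(m, B) = (B + m)/(B + m) = 1)
sqrt(v(-25, 97) + 6757) = sqrt(1 + 6757) = sqrt(6758)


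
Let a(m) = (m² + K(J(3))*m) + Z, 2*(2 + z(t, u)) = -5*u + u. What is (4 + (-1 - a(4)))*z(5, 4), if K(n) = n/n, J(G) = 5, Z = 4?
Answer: 210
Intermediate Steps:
K(n) = 1
z(t, u) = -2 - 2*u (z(t, u) = -2 + (-5*u + u)/2 = -2 + (-4*u)/2 = -2 - 2*u)
a(m) = 4 + m + m² (a(m) = (m² + 1*m) + 4 = (m² + m) + 4 = (m + m²) + 4 = 4 + m + m²)
(4 + (-1 - a(4)))*z(5, 4) = (4 + (-1 - (4 + 4 + 4²)))*(-2 - 2*4) = (4 + (-1 - (4 + 4 + 16)))*(-2 - 8) = (4 + (-1 - 1*24))*(-10) = (4 + (-1 - 24))*(-10) = (4 - 25)*(-10) = -21*(-10) = 210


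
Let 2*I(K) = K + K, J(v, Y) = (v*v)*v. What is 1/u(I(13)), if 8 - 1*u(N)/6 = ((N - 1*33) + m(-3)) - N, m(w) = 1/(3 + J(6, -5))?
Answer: 73/17956 ≈ 0.0040655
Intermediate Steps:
J(v, Y) = v**3 (J(v, Y) = v**2*v = v**3)
I(K) = K (I(K) = (K + K)/2 = (2*K)/2 = K)
m(w) = 1/219 (m(w) = 1/(3 + 6**3) = 1/(3 + 216) = 1/219)
u(N) = 17956/73 (u(N) = 48 - 6*(((N - 1*33) + 1/219) - N) = 48 - 6*(((N - 33) + 1/219) - N) = 48 - 6*(((-33 + N) + 1/219) - N) = 48 - 6*((-7226/219 + N) - N) = 48 - 6*(-7226/219) = 48 + 14452/73 = 17956/73)
1/u(I(13)) = 1/(17956/73) = 73/17956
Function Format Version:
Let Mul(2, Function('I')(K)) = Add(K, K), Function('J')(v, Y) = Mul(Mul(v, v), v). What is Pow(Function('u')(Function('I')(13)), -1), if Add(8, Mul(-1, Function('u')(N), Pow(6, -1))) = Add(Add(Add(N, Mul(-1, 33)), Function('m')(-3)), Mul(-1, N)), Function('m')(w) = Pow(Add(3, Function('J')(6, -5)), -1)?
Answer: Rational(73, 17956) ≈ 0.0040655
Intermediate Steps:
Function('J')(v, Y) = Pow(v, 3) (Function('J')(v, Y) = Mul(Pow(v, 2), v) = Pow(v, 3))
Function('I')(K) = K (Function('I')(K) = Mul(Rational(1, 2), Add(K, K)) = Mul(Rational(1, 2), Mul(2, K)) = K)
Function('m')(w) = Rational(1, 219) (Function('m')(w) = Pow(Add(3, Pow(6, 3)), -1) = Pow(Add(3, 216), -1) = Pow(219, -1) = Rational(1, 219))
Function('u')(N) = Rational(17956, 73) (Function('u')(N) = Add(48, Mul(-6, Add(Add(Add(N, Mul(-1, 33)), Rational(1, 219)), Mul(-1, N)))) = Add(48, Mul(-6, Add(Add(Add(N, -33), Rational(1, 219)), Mul(-1, N)))) = Add(48, Mul(-6, Add(Add(Add(-33, N), Rational(1, 219)), Mul(-1, N)))) = Add(48, Mul(-6, Add(Add(Rational(-7226, 219), N), Mul(-1, N)))) = Add(48, Mul(-6, Rational(-7226, 219))) = Add(48, Rational(14452, 73)) = Rational(17956, 73))
Pow(Function('u')(Function('I')(13)), -1) = Pow(Rational(17956, 73), -1) = Rational(73, 17956)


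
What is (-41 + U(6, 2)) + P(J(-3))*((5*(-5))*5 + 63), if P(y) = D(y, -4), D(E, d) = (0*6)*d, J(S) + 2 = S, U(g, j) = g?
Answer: -35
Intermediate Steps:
J(S) = -2 + S
D(E, d) = 0 (D(E, d) = 0*d = 0)
P(y) = 0
(-41 + U(6, 2)) + P(J(-3))*((5*(-5))*5 + 63) = (-41 + 6) + 0*((5*(-5))*5 + 63) = -35 + 0*(-25*5 + 63) = -35 + 0*(-125 + 63) = -35 + 0*(-62) = -35 + 0 = -35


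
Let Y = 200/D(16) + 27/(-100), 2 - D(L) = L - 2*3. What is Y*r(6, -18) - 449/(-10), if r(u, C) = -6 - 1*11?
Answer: 47449/100 ≈ 474.49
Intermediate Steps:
D(L) = 8 - L (D(L) = 2 - (L - 2*3) = 2 - (L - 6) = 2 - (-6 + L) = 2 + (6 - L) = 8 - L)
r(u, C) = -17 (r(u, C) = -6 - 11 = -17)
Y = -2527/100 (Y = 200/(8 - 1*16) + 27/(-100) = 200/(8 - 16) + 27*(-1/100) = 200/(-8) - 27/100 = 200*(-⅛) - 27/100 = -25 - 27/100 = -2527/100 ≈ -25.270)
Y*r(6, -18) - 449/(-10) = -2527/100*(-17) - 449/(-10) = 42959/100 - 449*(-⅒) = 42959/100 + 449/10 = 47449/100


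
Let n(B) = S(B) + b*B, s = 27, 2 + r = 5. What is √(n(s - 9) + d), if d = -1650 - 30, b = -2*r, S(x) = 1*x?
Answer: I*√1770 ≈ 42.071*I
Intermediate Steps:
r = 3 (r = -2 + 5 = 3)
S(x) = x
b = -6 (b = -2*3 = -6)
n(B) = -5*B (n(B) = B - 6*B = -5*B)
d = -1680
√(n(s - 9) + d) = √(-5*(27 - 9) - 1680) = √(-5*18 - 1680) = √(-90 - 1680) = √(-1770) = I*√1770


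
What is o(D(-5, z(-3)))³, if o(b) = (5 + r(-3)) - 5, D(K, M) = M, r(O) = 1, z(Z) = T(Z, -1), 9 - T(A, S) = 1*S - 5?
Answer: 1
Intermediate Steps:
T(A, S) = 14 - S (T(A, S) = 9 - (1*S - 5) = 9 - (S - 5) = 9 - (-5 + S) = 9 + (5 - S) = 14 - S)
z(Z) = 15 (z(Z) = 14 - 1*(-1) = 14 + 1 = 15)
o(b) = 1 (o(b) = (5 + 1) - 5 = 6 - 5 = 1)
o(D(-5, z(-3)))³ = 1³ = 1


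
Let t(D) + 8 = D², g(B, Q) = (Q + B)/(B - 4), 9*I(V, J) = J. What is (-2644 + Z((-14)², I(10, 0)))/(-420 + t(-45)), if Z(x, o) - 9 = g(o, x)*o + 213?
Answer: -2422/1597 ≈ -1.5166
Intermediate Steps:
I(V, J) = J/9
g(B, Q) = (B + Q)/(-4 + B)
Z(x, o) = 222 + o*(o + x)/(-4 + o) (Z(x, o) = 9 + (((o + x)/(-4 + o))*o + 213) = 9 + (o*(o + x)/(-4 + o) + 213) = 9 + (213 + o*(o + x)/(-4 + o)) = 222 + o*(o + x)/(-4 + o))
t(D) = -8 + D²
(-2644 + Z((-14)², I(10, 0)))/(-420 + t(-45)) = (-2644 + (-888 + 222*((⅑)*0) + ((⅑)*0)*((⅑)*0 + (-14)²))/(-4 + (⅑)*0))/(-420 + (-8 + (-45)²)) = (-2644 + (-888 + 222*0 + 0*(0 + 196))/(-4 + 0))/(-420 + (-8 + 2025)) = (-2644 + (-888 + 0 + 0*196)/(-4))/(-420 + 2017) = (-2644 - (-888 + 0 + 0)/4)/1597 = (-2644 - ¼*(-888))*(1/1597) = (-2644 + 222)*(1/1597) = -2422*1/1597 = -2422/1597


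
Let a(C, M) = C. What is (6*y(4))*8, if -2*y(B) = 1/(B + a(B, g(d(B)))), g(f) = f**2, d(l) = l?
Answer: -3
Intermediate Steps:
y(B) = -1/(4*B) (y(B) = -1/(2*(B + B)) = -1/(2*B)/2 = -1/(4*B))
(6*y(4))*8 = (6*(-1/4/4))*8 = (6*(-1/4*1/4))*8 = (6*(-1/16))*8 = -3/8*8 = -3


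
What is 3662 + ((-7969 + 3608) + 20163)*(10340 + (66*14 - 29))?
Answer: 177539132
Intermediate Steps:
3662 + ((-7969 + 3608) + 20163)*(10340 + (66*14 - 29)) = 3662 + (-4361 + 20163)*(10340 + (924 - 29)) = 3662 + 15802*(10340 + 895) = 3662 + 15802*11235 = 3662 + 177535470 = 177539132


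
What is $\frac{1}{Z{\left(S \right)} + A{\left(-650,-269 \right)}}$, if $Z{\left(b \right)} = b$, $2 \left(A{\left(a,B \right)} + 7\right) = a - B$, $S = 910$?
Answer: $\frac{2}{1425} \approx 0.0014035$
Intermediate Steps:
$A{\left(a,B \right)} = -7 + \frac{a}{2} - \frac{B}{2}$ ($A{\left(a,B \right)} = -7 + \frac{a - B}{2} = -7 - \left(\frac{B}{2} - \frac{a}{2}\right) = -7 + \frac{a}{2} - \frac{B}{2}$)
$\frac{1}{Z{\left(S \right)} + A{\left(-650,-269 \right)}} = \frac{1}{910 - \frac{395}{2}} = \frac{1}{\frac{1425}{2}} = \frac{2}{1425}$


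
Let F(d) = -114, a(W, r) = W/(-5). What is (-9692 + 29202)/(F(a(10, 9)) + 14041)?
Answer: 19510/13927 ≈ 1.4009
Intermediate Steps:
a(W, r) = -W/5 (a(W, r) = W*(-1/5) = -W/5)
(-9692 + 29202)/(F(a(10, 9)) + 14041) = (-9692 + 29202)/(-114 + 14041) = 19510/13927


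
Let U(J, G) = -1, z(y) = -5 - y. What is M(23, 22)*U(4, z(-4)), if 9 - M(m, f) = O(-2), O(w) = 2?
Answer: -7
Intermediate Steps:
M(m, f) = 7 (M(m, f) = 9 - 1*2 = 9 - 2 = 7)
M(23, 22)*U(4, z(-4)) = 7*(-1) = -7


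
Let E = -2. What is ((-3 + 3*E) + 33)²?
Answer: 576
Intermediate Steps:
((-3 + 3*E) + 33)² = ((-3 + 3*(-2)) + 33)² = ((-3 - 6) + 33)² = (-9 + 33)² = 24² = 576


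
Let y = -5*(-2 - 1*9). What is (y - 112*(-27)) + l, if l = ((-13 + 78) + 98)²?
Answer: 29648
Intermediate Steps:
y = 55 (y = -5*(-2 - 9) = -5*(-11) = 55)
l = 26569 (l = (65 + 98)² = 163² = 26569)
(y - 112*(-27)) + l = (55 - 112*(-27)) + 26569 = (55 + 3024) + 26569 = 3079 + 26569 = 29648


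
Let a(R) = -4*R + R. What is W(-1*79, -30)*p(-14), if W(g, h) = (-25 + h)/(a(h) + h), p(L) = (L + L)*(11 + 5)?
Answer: 1232/3 ≈ 410.67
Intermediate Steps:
p(L) = 32*L (p(L) = (2*L)*16 = 32*L)
a(R) = -3*R
W(g, h) = -(-25 + h)/(2*h) (W(g, h) = (-25 + h)/(-3*h + h) = (-25 + h)/((-2*h)) = (-25 + h)*(-1/(2*h)) = -(-25 + h)/(2*h))
W(-1*79, -30)*p(-14) = ((½)*(25 - 1*(-30))/(-30))*(32*(-14)) = ((½)*(-1/30)*(25 + 30))*(-448) = ((½)*(-1/30)*55)*(-448) = -11/12*(-448) = 1232/3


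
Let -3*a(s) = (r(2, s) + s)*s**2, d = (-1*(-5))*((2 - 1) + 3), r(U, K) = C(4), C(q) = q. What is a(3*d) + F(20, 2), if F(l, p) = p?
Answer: -76798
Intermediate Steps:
r(U, K) = 4
d = 20 (d = 5*(1 + 3) = 5*4 = 20)
a(s) = -s**2*(4 + s)/3 (a(s) = -(4 + s)*s**2/3 = -s**2*(4 + s)/3)
a(3*d) + F(20, 2) = (3*20)**2*(-4 - 3*20)/3 + 2 = (1/3)*60**2*(-4 - 1*60) + 2 = (1/3)*3600*(-4 - 60) + 2 = (1/3)*3600*(-64) + 2 = -76800 + 2 = -76798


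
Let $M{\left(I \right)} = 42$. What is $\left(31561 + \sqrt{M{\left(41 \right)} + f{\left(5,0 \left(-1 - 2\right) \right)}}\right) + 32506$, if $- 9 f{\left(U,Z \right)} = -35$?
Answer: $64067 + \frac{\sqrt{413}}{3} \approx 64074.0$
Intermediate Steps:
$f{\left(U,Z \right)} = \frac{35}{9}$ ($f{\left(U,Z \right)} = \left(- \frac{1}{9}\right) \left(-35\right) = \frac{35}{9}$)
$\left(31561 + \sqrt{M{\left(41 \right)} + f{\left(5,0 \left(-1 - 2\right) \right)}}\right) + 32506 = \left(31561 + \sqrt{42 + \frac{35}{9}}\right) + 32506 = \left(31561 + \sqrt{\frac{413}{9}}\right) + 32506 = \left(31561 + \frac{\sqrt{413}}{3}\right) + 32506 = 64067 + \frac{\sqrt{413}}{3}$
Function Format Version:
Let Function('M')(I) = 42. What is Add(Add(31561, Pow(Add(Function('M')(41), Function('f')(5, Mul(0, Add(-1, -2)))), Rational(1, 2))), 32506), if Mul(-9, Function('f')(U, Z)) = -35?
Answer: Add(64067, Mul(Rational(1, 3), Pow(413, Rational(1, 2)))) ≈ 64074.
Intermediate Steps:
Function('f')(U, Z) = Rational(35, 9) (Function('f')(U, Z) = Mul(Rational(-1, 9), -35) = Rational(35, 9))
Add(Add(31561, Pow(Add(Function('M')(41), Function('f')(5, Mul(0, Add(-1, -2)))), Rational(1, 2))), 32506) = Add(Add(31561, Pow(Add(42, Rational(35, 9)), Rational(1, 2))), 32506) = Add(Add(31561, Pow(Rational(413, 9), Rational(1, 2))), 32506) = Add(Add(31561, Mul(Rational(1, 3), Pow(413, Rational(1, 2)))), 32506) = Add(64067, Mul(Rational(1, 3), Pow(413, Rational(1, 2))))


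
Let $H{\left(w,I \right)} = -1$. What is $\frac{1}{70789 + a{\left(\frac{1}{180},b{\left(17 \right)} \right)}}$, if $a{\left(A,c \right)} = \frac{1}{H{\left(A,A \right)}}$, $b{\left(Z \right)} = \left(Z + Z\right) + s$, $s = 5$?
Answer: $\frac{1}{70788} \approx 1.4127 \cdot 10^{-5}$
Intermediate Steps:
$b{\left(Z \right)} = 5 + 2 Z$ ($b{\left(Z \right)} = \left(Z + Z\right) + 5 = 2 Z + 5 = 5 + 2 Z$)
$a{\left(A,c \right)} = -1$ ($a{\left(A,c \right)} = \frac{1}{-1} = -1$)
$\frac{1}{70789 + a{\left(\frac{1}{180},b{\left(17 \right)} \right)}} = \frac{1}{70789 - 1} = \frac{1}{70788}$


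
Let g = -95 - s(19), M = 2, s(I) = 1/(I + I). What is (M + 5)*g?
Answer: -25277/38 ≈ -665.18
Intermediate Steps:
s(I) = 1/(2*I)
g = -3611/38 (g = -95 - 1/(2*19) = -95 - 1*1/38 = -95 - 1/38 = -3611/38 ≈ -95.026)
(M + 5)*g = (2 + 5)*(-3611/38) = 7*(-3611/38) = -25277/38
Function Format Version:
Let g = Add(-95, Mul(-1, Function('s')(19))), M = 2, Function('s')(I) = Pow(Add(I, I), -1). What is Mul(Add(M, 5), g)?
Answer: Rational(-25277, 38) ≈ -665.18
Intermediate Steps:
Function('s')(I) = Mul(Rational(1, 2), Pow(I, -1)) (Function('s')(I) = Pow(Mul(2, I), -1) = Mul(Rational(1, 2), Pow(I, -1)))
g = Rational(-3611, 38) (g = Add(-95, Mul(-1, Mul(Rational(1, 2), Pow(19, -1)))) = Add(-95, Mul(-1, Mul(Rational(1, 2), Rational(1, 19)))) = Add(-95, Mul(-1, Rational(1, 38))) = Add(-95, Rational(-1, 38)) = Rational(-3611, 38) ≈ -95.026)
Mul(Add(M, 5), g) = Mul(Add(2, 5), Rational(-3611, 38)) = Mul(7, Rational(-3611, 38)) = Rational(-25277, 38)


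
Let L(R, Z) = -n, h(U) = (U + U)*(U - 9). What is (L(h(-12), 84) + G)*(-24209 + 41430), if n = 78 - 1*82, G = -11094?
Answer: -190980890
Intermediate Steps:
n = -4 (n = 78 - 82 = -4)
h(U) = 2*U*(-9 + U) (h(U) = (2*U)*(-9 + U) = 2*U*(-9 + U))
L(R, Z) = 4 (L(R, Z) = -1*(-4) = 4)
(L(h(-12), 84) + G)*(-24209 + 41430) = (4 - 11094)*(-24209 + 41430) = -11090*17221 = -190980890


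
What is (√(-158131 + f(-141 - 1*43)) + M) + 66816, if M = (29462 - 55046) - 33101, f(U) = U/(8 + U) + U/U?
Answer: 8131 + I*√76534414/22 ≈ 8131.0 + 397.65*I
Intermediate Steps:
f(U) = 1 + U/(8 + U) (f(U) = U/(8 + U) + 1 = 1 + U/(8 + U))
M = -58685 (M = -25584 - 33101 = -58685)
(√(-158131 + f(-141 - 1*43)) + M) + 66816 = (√(-158131 + 2*(4 + (-141 - 1*43))/(8 + (-141 - 1*43))) - 58685) + 66816 = (√(-158131 + 2*(4 + (-141 - 43))/(8 + (-141 - 43))) - 58685) + 66816 = (√(-158131 + 2*(4 - 184)/(8 - 184)) - 58685) + 66816 = (√(-158131 + 2*(-180)/(-176)) - 58685) + 66816 = (√(-158131 + 2*(-1/176)*(-180)) - 58685) + 66816 = (√(-158131 + 45/22) - 58685) + 66816 = (√(-3478837/22) - 58685) + 66816 = (I*√76534414/22 - 58685) + 66816 = (-58685 + I*√76534414/22) + 66816 = 8131 + I*√76534414/22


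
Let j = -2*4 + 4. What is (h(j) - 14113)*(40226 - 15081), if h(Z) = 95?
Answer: -352482610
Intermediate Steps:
j = -4 (j = -8 + 4 = -4)
(h(j) - 14113)*(40226 - 15081) = (95 - 14113)*(40226 - 15081) = -14018*25145 = -352482610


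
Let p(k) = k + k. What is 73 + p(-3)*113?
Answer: -605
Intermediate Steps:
p(k) = 2*k
73 + p(-3)*113 = 73 + (2*(-3))*113 = 73 - 6*113 = 73 - 678 = -605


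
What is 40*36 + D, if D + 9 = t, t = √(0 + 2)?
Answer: 1431 + √2 ≈ 1432.4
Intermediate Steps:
t = √2 ≈ 1.4142
D = -9 + √2 ≈ -7.5858
40*36 + D = 40*36 + (-9 + √2) = 1440 + (-9 + √2) = 1431 + √2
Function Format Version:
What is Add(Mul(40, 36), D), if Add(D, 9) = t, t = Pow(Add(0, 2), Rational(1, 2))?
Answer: Add(1431, Pow(2, Rational(1, 2))) ≈ 1432.4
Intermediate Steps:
t = Pow(2, Rational(1, 2)) ≈ 1.4142
D = Add(-9, Pow(2, Rational(1, 2))) ≈ -7.5858
Add(Mul(40, 36), D) = Add(Mul(40, 36), Add(-9, Pow(2, Rational(1, 2)))) = Add(1440, Add(-9, Pow(2, Rational(1, 2)))) = Add(1431, Pow(2, Rational(1, 2)))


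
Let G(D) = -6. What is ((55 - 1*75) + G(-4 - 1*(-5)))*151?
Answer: -3926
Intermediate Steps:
((55 - 1*75) + G(-4 - 1*(-5)))*151 = ((55 - 1*75) - 6)*151 = ((55 - 75) - 6)*151 = (-20 - 6)*151 = -26*151 = -3926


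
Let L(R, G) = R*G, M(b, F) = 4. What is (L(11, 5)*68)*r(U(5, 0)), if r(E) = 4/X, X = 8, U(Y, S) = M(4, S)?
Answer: 1870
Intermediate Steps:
U(Y, S) = 4
L(R, G) = G*R
r(E) = ½ (r(E) = 4/8 = 4*(⅛) = ½)
(L(11, 5)*68)*r(U(5, 0)) = ((5*11)*68)*(½) = (55*68)*(½) = 3740*(½) = 1870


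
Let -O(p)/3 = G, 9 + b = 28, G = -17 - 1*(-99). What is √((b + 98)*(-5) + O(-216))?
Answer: I*√831 ≈ 28.827*I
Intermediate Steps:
G = 82 (G = -17 + 99 = 82)
b = 19 (b = -9 + 28 = 19)
O(p) = -246 (O(p) = -3*82 = -246)
√((b + 98)*(-5) + O(-216)) = √((19 + 98)*(-5) - 246) = √(117*(-5) - 246) = √(-585 - 246) = √(-831) = I*√831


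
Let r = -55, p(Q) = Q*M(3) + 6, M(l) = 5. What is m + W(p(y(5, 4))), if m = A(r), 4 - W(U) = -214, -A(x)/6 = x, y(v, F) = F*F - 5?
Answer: 548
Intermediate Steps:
y(v, F) = -5 + F² (y(v, F) = F² - 5 = -5 + F²)
p(Q) = 6 + 5*Q (p(Q) = Q*5 + 6 = 5*Q + 6 = 6 + 5*Q)
A(x) = -6*x
W(U) = 218 (W(U) = 4 - 1*(-214) = 4 + 214 = 218)
m = 330 (m = -6*(-55) = 330)
m + W(p(y(5, 4))) = 330 + 218 = 548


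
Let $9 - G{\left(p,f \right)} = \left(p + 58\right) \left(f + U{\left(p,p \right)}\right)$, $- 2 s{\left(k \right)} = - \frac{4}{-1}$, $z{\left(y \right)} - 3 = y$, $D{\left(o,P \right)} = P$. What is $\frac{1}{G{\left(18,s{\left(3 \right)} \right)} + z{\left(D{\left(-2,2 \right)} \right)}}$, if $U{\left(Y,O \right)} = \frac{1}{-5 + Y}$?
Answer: $\frac{13}{2082} \approx 0.006244$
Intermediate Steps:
$z{\left(y \right)} = 3 + y$
$s{\left(k \right)} = -2$ ($s{\left(k \right)} = - \frac{\left(-4\right) \frac{1}{-1}}{2} = - \frac{\left(-4\right) \left(-1\right)}{2} = \left(- \frac{1}{2}\right) 4 = -2$)
$G{\left(p,f \right)} = 9 - \left(58 + p\right) \left(f + \frac{1}{-5 + p}\right)$ ($G{\left(p,f \right)} = 9 - \left(p + 58\right) \left(f + \frac{1}{-5 + p}\right) = 9 - \left(58 + p\right) \left(f + \frac{1}{-5 + p}\right)$)
$\frac{1}{G{\left(18,s{\left(3 \right)} \right)} + z{\left(D{\left(-2,2 \right)} \right)}} = \frac{1}{\frac{-58 - 18 + \left(-5 + 18\right) \left(9 - -116 - \left(-2\right) 18\right)}{-5 + 18} + \left(3 + 2\right)} = \frac{1}{\frac{-58 - 18 + 13 \left(9 + 116 + 36\right)}{13} + 5} = \frac{1}{\frac{-58 - 18 + 13 \cdot 161}{13} + 5} = \frac{1}{\frac{-58 - 18 + 2093}{13} + 5} = \frac{1}{\frac{1}{13} \cdot 2017 + 5} = \frac{1}{\frac{2017}{13} + 5} = \frac{1}{\frac{2082}{13}} = \frac{13}{2082}$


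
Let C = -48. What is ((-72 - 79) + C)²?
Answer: 39601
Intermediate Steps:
((-72 - 79) + C)² = ((-72 - 79) - 48)² = (-151 - 48)² = (-199)² = 39601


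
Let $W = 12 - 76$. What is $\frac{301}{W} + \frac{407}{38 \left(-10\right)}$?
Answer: $- \frac{35107}{6080} \approx -5.7742$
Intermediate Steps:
$W = -64$ ($W = 12 - 76 = -64$)
$\frac{301}{W} + \frac{407}{38 \left(-10\right)} = \frac{301}{-64} + \frac{407}{38 \left(-10\right)} = 301 \left(- \frac{1}{64}\right) + \frac{407}{-380} = - \frac{301}{64} + 407 \left(- \frac{1}{380}\right) = - \frac{301}{64} - \frac{407}{380} = - \frac{35107}{6080}$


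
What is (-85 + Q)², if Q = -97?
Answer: 33124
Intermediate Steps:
(-85 + Q)² = (-85 - 97)² = (-182)² = 33124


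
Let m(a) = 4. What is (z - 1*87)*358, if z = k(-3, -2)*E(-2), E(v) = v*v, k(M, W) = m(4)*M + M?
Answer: -52626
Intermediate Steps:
k(M, W) = 5*M (k(M, W) = 4*M + M = 5*M)
E(v) = v²
z = -60 (z = (5*(-3))*(-2)² = -15*4 = -60)
(z - 1*87)*358 = (-60 - 1*87)*358 = (-60 - 87)*358 = -147*358 = -52626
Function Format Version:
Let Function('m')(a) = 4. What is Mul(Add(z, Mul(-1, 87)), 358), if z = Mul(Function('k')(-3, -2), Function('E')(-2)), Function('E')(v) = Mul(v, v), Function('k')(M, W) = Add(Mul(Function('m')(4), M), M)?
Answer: -52626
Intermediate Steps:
Function('k')(M, W) = Mul(5, M) (Function('k')(M, W) = Add(Mul(4, M), M) = Mul(5, M))
Function('E')(v) = Pow(v, 2)
z = -60 (z = Mul(Mul(5, -3), Pow(-2, 2)) = Mul(-15, 4) = -60)
Mul(Add(z, Mul(-1, 87)), 358) = Mul(Add(-60, Mul(-1, 87)), 358) = Mul(Add(-60, -87), 358) = Mul(-147, 358) = -52626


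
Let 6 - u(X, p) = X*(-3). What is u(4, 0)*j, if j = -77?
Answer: -1386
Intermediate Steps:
u(X, p) = 6 + 3*X (u(X, p) = 6 - X*(-3) = 6 - (-3)*X = 6 + 3*X)
u(4, 0)*j = (6 + 3*4)*(-77) = (6 + 12)*(-77) = 18*(-77) = -1386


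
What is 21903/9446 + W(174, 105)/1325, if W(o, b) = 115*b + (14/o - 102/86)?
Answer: 535230412769/46822168950 ≈ 11.431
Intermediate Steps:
W(o, b) = -51/43 + 14/o + 115*b (W(o, b) = 115*b + (14/o - 102*1/86) = 115*b + (14/o - 51/43) = 115*b + (-51/43 + 14/o) = -51/43 + 14/o + 115*b)
21903/9446 + W(174, 105)/1325 = 21903/9446 + (-51/43 + 14/174 + 115*105)/1325 = 21903*(1/9446) + (-51/43 + 14*(1/174) + 12075)*(1/1325) = 21903/9446 + (-51/43 + 7/87 + 12075)*(1/1325) = 21903/9446 + (45168439/3741)*(1/1325) = 21903/9446 + 45168439/4956825 = 535230412769/46822168950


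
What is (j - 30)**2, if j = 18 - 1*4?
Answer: 256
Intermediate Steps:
j = 14 (j = 18 - 4 = 14)
(j - 30)**2 = (14 - 30)**2 = (-16)**2 = 256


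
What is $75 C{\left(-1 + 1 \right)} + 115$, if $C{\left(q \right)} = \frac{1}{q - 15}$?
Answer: $110$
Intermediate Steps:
$C{\left(q \right)} = \frac{1}{-15 + q}$
$75 C{\left(-1 + 1 \right)} + 115 = \frac{75}{-15 + \left(-1 + 1\right)} + 115 = \frac{75}{-15 + 0} + 115 = \frac{75}{-15} + 115 = 75 \left(- \frac{1}{15}\right) + 115 = -5 + 115 = 110$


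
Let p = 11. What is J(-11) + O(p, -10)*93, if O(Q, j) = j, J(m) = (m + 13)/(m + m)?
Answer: -10231/11 ≈ -930.09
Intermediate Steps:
J(m) = (13 + m)/(2*m) (J(m) = (13 + m)/((2*m)) = (13 + m)*(1/(2*m)) = (13 + m)/(2*m))
J(-11) + O(p, -10)*93 = (½)*(13 - 11)/(-11) - 10*93 = (½)*(-1/11)*2 - 930 = -1/11 - 930 = -10231/11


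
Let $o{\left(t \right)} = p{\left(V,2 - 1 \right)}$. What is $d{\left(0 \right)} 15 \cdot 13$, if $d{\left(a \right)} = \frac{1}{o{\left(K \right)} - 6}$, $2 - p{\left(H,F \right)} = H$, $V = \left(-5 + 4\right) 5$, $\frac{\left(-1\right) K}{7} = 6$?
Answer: $195$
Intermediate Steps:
$K = -42$ ($K = \left(-7\right) 6 = -42$)
$V = -5$ ($V = \left(-1\right) 5 = -5$)
$p{\left(H,F \right)} = 2 - H$
$o{\left(t \right)} = 7$ ($o{\left(t \right)} = 2 - -5 = 2 + 5 = 7$)
$d{\left(a \right)} = 1$ ($d{\left(a \right)} = \frac{1}{7 - 6} = 1^{-1} = 1$)
$d{\left(0 \right)} 15 \cdot 13 = 1 \cdot 15 \cdot 13 = 15 \cdot 13 = 195$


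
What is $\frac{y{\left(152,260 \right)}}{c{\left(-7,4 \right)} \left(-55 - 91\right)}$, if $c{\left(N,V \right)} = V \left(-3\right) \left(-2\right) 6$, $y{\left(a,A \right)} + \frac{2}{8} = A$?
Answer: $- \frac{1039}{84096} \approx -0.012355$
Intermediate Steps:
$y{\left(a,A \right)} = - \frac{1}{4} + A$
$c{\left(N,V \right)} = 36 V$ ($c{\left(N,V \right)} = - 3 V \left(-2\right) 6 = 6 V 6 = 36 V$)
$\frac{y{\left(152,260 \right)}}{c{\left(-7,4 \right)} \left(-55 - 91\right)} = \frac{- \frac{1}{4} + 260}{36 \cdot 4 \left(-55 - 91\right)} = \frac{1039}{4 \cdot 144 \left(-146\right)} = \frac{1039}{4 \left(-21024\right)} = \frac{1039}{4} \left(- \frac{1}{21024}\right) = - \frac{1039}{84096}$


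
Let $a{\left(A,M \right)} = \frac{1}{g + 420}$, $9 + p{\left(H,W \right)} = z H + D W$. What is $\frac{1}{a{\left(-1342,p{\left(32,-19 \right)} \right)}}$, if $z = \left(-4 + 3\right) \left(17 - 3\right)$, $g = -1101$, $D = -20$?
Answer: $-681$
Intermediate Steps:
$z = -14$ ($z = \left(-1\right) 14 = -14$)
$p{\left(H,W \right)} = -9 - 20 W - 14 H$ ($p{\left(H,W \right)} = -9 - \left(14 H + 20 W\right) = -9 - 20 W - 14 H$)
$a{\left(A,M \right)} = - \frac{1}{681}$ ($a{\left(A,M \right)} = \frac{1}{-1101 + 420} = \frac{1}{-681} = - \frac{1}{681}$)
$\frac{1}{a{\left(-1342,p{\left(32,-19 \right)} \right)}} = \frac{1}{- \frac{1}{681}} = -681$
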